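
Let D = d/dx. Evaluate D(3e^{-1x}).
- 3 e^{- x}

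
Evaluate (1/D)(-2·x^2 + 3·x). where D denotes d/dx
- \frac{2 x^{3}}{3} + \frac{3 x^{2}}{2}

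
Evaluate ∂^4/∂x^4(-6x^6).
- 2160 x^{2}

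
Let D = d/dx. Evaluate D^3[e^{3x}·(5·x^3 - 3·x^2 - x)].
\left(135 x^{3} + 324 x^{2} + 81 x - 51\right) e^{3 x}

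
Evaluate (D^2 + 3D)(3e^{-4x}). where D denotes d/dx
12 e^{- 4 x}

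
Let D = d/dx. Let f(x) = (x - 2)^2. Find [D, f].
2 x - 4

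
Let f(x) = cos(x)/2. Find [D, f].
- \frac{\sin{\left(x \right)}}{2}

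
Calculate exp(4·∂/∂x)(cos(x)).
\cos{\left(x + 4 \right)}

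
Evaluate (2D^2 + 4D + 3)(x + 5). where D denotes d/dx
3 x + 19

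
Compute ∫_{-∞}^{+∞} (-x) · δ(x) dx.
0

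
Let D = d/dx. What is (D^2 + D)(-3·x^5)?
15 x^{3} \left(- x - 4\right)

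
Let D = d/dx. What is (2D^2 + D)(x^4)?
4 x^{2} \left(x + 6\right)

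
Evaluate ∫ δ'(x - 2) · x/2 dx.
- \frac{1}{2}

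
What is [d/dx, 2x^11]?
22 x^{10}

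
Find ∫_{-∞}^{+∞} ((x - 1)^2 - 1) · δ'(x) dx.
2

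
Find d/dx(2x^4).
8 x^{3}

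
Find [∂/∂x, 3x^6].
18 x^{5}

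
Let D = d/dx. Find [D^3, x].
3D^{2}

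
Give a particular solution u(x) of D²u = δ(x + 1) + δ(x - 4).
\frac{|x + 1|}{2} + \frac{|x - 4|}{2}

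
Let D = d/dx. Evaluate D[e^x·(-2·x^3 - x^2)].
x \left(- 2 x^{2} - 7 x - 2\right) e^{x}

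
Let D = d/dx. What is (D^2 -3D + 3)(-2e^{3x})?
- 6 e^{3 x}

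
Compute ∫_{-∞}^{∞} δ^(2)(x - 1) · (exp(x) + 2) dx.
e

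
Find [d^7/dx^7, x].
7\frac{d^{6}}{dx^{6}}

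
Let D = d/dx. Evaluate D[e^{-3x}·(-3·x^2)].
3 x \left(3 x - 2\right) e^{- 3 x}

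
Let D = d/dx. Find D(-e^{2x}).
- 2 e^{2 x}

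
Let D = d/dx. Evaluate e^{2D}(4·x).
4 x + 8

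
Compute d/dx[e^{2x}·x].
\left(2 x + 1\right) e^{2 x}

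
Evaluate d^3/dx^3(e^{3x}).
27 e^{3 x}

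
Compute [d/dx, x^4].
4 x^{3}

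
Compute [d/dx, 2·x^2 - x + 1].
4 x - 1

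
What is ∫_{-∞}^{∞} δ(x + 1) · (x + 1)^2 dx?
0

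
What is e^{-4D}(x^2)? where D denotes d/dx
x^{2} - 8 x + 16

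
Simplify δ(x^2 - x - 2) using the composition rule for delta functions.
\frac{\delta(x + 1) + \delta(x - 2)}{3}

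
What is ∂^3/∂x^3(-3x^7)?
- 630 x^{4}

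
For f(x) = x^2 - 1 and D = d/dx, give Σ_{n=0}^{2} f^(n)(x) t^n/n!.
t^{2} + 2 t x + x^{2} - 1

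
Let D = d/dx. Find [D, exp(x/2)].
\frac{e^{\frac{x}{2}}}{2}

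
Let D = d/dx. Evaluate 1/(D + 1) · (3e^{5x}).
\frac{e^{5 x}}{2}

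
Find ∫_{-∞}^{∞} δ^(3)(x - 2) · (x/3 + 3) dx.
0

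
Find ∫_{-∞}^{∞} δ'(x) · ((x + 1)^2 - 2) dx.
-2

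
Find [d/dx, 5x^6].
30 x^{5}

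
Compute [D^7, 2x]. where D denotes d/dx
14D^{6}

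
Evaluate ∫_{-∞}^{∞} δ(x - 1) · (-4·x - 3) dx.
-7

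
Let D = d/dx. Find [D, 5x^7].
35 x^{6}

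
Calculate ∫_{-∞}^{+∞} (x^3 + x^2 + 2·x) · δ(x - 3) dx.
42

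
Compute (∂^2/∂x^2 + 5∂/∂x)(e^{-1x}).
- 4 e^{- x}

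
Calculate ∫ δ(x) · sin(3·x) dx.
0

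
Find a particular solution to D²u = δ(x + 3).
\frac{|x + 3|}{2}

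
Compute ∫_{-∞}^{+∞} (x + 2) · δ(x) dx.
2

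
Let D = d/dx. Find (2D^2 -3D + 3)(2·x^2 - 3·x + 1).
6 x^{2} - 21 x + 20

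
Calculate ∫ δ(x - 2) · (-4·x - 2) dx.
-10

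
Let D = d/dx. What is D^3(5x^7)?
1050 x^{4}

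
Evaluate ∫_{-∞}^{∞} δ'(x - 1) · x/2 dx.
- \frac{1}{2}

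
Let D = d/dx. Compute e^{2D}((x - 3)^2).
x^{2} - 2 x + 1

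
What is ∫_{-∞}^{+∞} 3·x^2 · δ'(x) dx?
0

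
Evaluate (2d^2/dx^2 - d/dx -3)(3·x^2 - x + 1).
- 9 x^{2} - 3 x + 10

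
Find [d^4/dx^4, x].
4\frac{d^{3}}{dx^{3}}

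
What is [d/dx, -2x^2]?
- 4 x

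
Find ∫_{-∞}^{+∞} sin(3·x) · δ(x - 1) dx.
\sin{\left(3 \right)}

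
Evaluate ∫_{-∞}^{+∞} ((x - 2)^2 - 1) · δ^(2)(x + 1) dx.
2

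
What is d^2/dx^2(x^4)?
12 x^{2}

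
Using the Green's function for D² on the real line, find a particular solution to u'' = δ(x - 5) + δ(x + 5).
\frac{|x - 5|}{2} + \frac{|x + 5|}{2}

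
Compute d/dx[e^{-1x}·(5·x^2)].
5 x \left(2 - x\right) e^{- x}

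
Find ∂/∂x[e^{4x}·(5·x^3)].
x^{2} \left(20 x + 15\right) e^{4 x}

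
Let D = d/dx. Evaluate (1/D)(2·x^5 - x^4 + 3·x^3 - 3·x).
\frac{x^{6}}{3} - \frac{x^{5}}{5} + \frac{3 x^{4}}{4} - \frac{3 x^{2}}{2}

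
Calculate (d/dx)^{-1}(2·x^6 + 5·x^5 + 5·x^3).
\frac{2 x^{7}}{7} + \frac{5 x^{6}}{6} + \frac{5 x^{4}}{4}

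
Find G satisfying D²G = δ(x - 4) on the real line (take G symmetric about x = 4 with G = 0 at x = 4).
\frac{|x - 4|}{2}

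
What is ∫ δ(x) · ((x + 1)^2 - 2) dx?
-1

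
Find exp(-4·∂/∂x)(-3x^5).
- 3 x^{5} + 60 x^{4} - 480 x^{3} + 1920 x^{2} - 3840 x + 3072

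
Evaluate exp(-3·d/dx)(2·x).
2 x - 6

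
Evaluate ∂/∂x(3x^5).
15 x^{4}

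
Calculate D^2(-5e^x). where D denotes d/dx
- 5 e^{x}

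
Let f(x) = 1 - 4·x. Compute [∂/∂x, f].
-4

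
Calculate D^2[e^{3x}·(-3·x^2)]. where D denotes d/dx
\left(- 27 x^{2} - 36 x - 6\right) e^{3 x}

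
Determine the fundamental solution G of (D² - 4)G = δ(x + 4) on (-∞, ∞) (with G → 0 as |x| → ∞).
-\frac{e^{-2|x + 4|}}{4}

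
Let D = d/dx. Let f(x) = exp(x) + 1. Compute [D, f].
e^{x}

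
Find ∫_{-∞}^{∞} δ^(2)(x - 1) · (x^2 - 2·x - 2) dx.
2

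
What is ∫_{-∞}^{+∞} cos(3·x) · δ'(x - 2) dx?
3 \sin{\left(6 \right)}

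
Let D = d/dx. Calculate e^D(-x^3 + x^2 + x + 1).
- x^{3} - 2 x^{2} + 2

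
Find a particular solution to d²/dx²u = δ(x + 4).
\frac{|x + 4|}{2}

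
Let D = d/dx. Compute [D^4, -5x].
-20D^{3}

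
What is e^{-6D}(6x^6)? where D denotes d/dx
6 x^{6} - 216 x^{5} + 3240 x^{4} - 25920 x^{3} + 116640 x^{2} - 279936 x + 279936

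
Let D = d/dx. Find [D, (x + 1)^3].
3 \left(x + 1\right)^{2}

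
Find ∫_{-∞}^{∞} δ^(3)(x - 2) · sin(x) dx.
\cos{\left(2 \right)}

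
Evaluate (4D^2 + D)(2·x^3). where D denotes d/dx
6 x \left(x + 8\right)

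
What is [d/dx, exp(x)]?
e^{x}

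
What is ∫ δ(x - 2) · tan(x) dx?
\tan{\left(2 \right)}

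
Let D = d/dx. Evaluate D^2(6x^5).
120 x^{3}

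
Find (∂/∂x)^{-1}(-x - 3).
- \frac{x^{2}}{2} - 3 x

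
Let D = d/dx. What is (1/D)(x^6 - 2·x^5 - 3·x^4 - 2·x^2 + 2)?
\frac{x^{7}}{7} - \frac{x^{6}}{3} - \frac{3 x^{5}}{5} - \frac{2 x^{3}}{3} + 2 x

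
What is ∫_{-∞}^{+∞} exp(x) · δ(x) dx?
1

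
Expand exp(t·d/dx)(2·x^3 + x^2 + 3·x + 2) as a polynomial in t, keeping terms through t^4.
2 t^{3} + t^{2} \left(6 x + 1\right) + t \left(6 x^{2} + 2 x + 3\right) + 2 x^{3} + x^{2} + 3 x + 2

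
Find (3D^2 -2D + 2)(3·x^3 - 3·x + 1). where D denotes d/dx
6 x^{3} - 18 x^{2} + 48 x + 8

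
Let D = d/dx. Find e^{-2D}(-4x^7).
- 4 x^{7} + 56 x^{6} - 336 x^{5} + 1120 x^{4} - 2240 x^{3} + 2688 x^{2} - 1792 x + 512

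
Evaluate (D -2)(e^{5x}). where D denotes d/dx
3 e^{5 x}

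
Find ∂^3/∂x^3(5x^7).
1050 x^{4}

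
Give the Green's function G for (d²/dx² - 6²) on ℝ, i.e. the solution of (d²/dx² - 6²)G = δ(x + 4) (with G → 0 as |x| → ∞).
-\frac{e^{-6|x + 4|}}{12}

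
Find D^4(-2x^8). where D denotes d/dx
- 3360 x^{4}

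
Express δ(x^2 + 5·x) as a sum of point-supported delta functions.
\frac{\delta(x + 5) + \delta(x)}{5}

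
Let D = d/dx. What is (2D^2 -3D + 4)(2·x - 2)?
8 x - 14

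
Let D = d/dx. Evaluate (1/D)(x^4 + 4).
\frac{x^{5}}{5} + 4 x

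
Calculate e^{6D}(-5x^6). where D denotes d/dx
- 5 x^{6} - 180 x^{5} - 2700 x^{4} - 21600 x^{3} - 97200 x^{2} - 233280 x - 233280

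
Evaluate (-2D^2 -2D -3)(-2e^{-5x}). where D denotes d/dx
86 e^{- 5 x}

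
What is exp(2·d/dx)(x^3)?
x^{3} + 6 x^{2} + 12 x + 8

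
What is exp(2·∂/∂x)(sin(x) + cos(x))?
\sqrt{2} \sin{\left(x + \frac{\pi}{4} + 2 \right)}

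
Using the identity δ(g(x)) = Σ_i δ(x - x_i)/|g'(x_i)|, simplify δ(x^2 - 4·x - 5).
\frac{\delta(x + 1) + \delta(x - 5)}{6}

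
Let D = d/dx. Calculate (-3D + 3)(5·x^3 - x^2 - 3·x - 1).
15 x^{3} - 48 x^{2} - 3 x + 6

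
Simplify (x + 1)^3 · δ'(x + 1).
0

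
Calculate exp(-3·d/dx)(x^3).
x^{3} - 9 x^{2} + 27 x - 27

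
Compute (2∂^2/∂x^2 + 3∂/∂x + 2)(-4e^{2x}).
- 64 e^{2 x}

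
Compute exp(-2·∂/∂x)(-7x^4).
- 7 x^{4} + 56 x^{3} - 168 x^{2} + 224 x - 112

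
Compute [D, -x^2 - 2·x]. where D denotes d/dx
- 2 x - 2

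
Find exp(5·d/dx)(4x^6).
4 x^{6} + 120 x^{5} + 1500 x^{4} + 10000 x^{3} + 37500 x^{2} + 75000 x + 62500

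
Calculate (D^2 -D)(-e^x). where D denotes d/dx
0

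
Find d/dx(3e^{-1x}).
- 3 e^{- x}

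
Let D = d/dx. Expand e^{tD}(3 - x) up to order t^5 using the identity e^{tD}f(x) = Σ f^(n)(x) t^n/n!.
- t - x + 3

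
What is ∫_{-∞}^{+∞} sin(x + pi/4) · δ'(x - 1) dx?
- \cos{\left(\frac{\pi}{4} + 1 \right)}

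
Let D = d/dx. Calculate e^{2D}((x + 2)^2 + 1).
x^{2} + 8 x + 17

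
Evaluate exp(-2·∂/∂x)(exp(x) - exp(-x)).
- e^{2 - x} + e^{x - 2}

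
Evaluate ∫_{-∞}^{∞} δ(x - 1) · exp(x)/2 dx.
\frac{e}{2}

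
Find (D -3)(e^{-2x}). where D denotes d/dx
- 5 e^{- 2 x}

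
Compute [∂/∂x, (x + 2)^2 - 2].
2 x + 4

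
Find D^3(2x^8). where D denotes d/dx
672 x^{5}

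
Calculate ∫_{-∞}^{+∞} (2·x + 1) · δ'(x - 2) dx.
-2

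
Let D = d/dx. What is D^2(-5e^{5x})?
- 125 e^{5 x}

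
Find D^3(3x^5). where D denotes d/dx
180 x^{2}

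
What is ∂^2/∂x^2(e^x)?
e^{x}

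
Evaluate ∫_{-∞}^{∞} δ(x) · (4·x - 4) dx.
-4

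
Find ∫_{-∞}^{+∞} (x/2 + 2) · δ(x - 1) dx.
\frac{5}{2}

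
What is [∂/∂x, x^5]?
5 x^{4}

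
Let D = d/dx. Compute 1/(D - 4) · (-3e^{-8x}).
\frac{e^{- 8 x}}{4}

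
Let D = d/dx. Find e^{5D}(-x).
- x - 5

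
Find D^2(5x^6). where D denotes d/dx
150 x^{4}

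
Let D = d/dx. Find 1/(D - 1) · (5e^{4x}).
\frac{5 e^{4 x}}{3}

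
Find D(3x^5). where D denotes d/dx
15 x^{4}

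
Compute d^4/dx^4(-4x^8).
- 6720 x^{4}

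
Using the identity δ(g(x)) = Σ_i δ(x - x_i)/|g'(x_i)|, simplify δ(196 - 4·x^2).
\frac{\delta(x - 7) + \delta(x + 7)}{56}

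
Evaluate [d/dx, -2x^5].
- 10 x^{4}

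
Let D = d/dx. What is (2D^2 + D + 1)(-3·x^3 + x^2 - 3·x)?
- 3 x^{3} - 8 x^{2} - 37 x + 1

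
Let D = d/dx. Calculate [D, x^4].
4 x^{3}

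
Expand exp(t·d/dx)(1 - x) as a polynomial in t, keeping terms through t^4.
- t - x + 1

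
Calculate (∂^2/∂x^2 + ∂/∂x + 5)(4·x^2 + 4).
20 x^{2} + 8 x + 28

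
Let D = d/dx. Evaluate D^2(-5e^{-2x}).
- 20 e^{- 2 x}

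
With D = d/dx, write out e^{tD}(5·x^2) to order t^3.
5 t^{2} + 10 t x + 5 x^{2}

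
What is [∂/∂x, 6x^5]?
30 x^{4}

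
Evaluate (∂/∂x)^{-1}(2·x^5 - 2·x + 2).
\frac{x^{6}}{3} - x^{2} + 2 x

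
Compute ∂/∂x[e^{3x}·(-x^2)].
x \left(- 3 x - 2\right) e^{3 x}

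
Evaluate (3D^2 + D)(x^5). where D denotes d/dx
5 x^{3} \left(x + 12\right)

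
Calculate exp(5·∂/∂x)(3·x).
3 x + 15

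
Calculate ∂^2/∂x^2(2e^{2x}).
8 e^{2 x}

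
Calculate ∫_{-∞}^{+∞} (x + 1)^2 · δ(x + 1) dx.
0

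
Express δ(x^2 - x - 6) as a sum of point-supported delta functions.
\frac{\delta(x - 3) + \delta(x + 2)}{5}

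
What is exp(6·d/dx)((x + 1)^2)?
x^{2} + 14 x + 49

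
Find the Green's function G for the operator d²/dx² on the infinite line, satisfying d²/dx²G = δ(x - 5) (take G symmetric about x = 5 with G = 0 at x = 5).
\frac{|x - 5|}{2}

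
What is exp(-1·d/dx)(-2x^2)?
- 2 x^{2} + 4 x - 2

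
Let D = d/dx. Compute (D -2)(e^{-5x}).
- 7 e^{- 5 x}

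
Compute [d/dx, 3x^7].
21 x^{6}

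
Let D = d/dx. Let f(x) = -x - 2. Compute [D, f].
-1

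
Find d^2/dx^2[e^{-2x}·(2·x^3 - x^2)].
2 \left(4 x^{3} - 14 x^{2} + 10 x - 1\right) e^{- 2 x}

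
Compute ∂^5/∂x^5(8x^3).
0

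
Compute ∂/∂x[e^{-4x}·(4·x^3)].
x^{2} \left(12 - 16 x\right) e^{- 4 x}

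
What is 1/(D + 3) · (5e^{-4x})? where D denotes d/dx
- 5 e^{- 4 x}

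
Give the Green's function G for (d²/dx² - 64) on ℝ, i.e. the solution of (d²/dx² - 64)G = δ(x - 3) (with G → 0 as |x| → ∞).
-\frac{e^{-8|x - 3|}}{16}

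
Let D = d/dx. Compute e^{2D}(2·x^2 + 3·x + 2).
2 x^{2} + 11 x + 16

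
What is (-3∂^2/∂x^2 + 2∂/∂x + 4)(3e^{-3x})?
- 87 e^{- 3 x}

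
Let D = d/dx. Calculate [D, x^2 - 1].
2 x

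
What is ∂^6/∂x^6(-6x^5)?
0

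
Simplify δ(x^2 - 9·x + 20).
\frac{\delta(x - 4) + \delta(x - 5)}{1}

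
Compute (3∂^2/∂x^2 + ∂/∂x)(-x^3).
3 x \left(- x - 6\right)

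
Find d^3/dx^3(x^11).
990 x^{8}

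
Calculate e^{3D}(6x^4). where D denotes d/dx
6 x^{4} + 72 x^{3} + 324 x^{2} + 648 x + 486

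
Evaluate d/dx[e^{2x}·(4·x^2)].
8 x \left(x + 1\right) e^{2 x}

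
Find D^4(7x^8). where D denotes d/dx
11760 x^{4}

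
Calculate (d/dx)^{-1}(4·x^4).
\frac{4 x^{5}}{5}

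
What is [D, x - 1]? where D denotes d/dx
1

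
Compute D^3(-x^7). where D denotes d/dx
- 210 x^{4}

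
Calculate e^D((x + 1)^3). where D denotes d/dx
x^{3} + 6 x^{2} + 12 x + 8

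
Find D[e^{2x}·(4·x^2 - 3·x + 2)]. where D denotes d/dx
\left(8 x^{2} + 2 x + 1\right) e^{2 x}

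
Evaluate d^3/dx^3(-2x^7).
- 420 x^{4}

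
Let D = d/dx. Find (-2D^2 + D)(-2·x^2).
8 - 4 x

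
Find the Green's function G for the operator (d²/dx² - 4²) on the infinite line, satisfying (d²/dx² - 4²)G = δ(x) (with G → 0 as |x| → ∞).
-\frac{e^{-4|x|}}{8}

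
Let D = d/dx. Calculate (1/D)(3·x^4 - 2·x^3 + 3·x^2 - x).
\frac{3 x^{5}}{5} - \frac{x^{4}}{2} + x^{3} - \frac{x^{2}}{2}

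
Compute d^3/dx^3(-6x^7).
- 1260 x^{4}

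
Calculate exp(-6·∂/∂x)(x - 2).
x - 8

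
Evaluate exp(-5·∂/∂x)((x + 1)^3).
x^{3} - 12 x^{2} + 48 x - 64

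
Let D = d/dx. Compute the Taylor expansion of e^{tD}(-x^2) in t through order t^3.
- t^{2} - 2 t x - x^{2}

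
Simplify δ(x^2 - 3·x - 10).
\frac{\delta(x - 5) + \delta(x + 2)}{7}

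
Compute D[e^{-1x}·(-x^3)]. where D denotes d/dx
x^{2} \left(x - 3\right) e^{- x}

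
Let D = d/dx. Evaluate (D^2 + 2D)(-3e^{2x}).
- 24 e^{2 x}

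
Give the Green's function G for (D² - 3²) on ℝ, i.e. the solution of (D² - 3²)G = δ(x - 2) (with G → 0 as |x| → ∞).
-\frac{e^{-3|x - 2|}}{6}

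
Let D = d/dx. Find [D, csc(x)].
- \cot{\left(x \right)} \csc{\left(x \right)}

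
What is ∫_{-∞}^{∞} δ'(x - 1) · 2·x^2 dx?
-4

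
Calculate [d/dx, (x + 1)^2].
2 x + 2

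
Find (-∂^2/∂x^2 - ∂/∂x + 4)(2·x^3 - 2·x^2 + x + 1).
8 x^{3} - 14 x^{2} - 4 x + 7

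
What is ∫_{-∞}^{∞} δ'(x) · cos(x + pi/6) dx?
\frac{1}{2}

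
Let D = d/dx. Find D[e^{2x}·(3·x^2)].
6 x \left(x + 1\right) e^{2 x}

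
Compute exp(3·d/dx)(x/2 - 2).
\frac{x}{2} - \frac{1}{2}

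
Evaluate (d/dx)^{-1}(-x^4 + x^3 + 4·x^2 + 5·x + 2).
- \frac{x^{5}}{5} + \frac{x^{4}}{4} + \frac{4 x^{3}}{3} + \frac{5 x^{2}}{2} + 2 x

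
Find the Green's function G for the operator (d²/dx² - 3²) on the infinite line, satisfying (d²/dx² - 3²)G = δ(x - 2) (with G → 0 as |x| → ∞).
-\frac{e^{-3|x - 2|}}{6}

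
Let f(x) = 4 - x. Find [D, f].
-1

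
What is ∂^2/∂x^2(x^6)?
30 x^{4}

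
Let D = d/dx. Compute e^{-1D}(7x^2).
7 x^{2} - 14 x + 7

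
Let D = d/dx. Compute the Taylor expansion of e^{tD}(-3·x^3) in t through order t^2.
3 x \left(- 3 t^{2} - 3 t x - x^{2}\right)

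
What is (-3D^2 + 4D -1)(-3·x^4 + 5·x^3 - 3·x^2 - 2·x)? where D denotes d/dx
3 x^{4} - 53 x^{3} + 171 x^{2} - 112 x + 10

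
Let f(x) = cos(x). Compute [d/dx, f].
- \sin{\left(x \right)}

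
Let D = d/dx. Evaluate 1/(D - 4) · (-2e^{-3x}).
\frac{2 e^{- 3 x}}{7}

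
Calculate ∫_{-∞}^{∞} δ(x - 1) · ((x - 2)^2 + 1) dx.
2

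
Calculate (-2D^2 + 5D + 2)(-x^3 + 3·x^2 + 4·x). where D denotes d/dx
- 2 x^{3} - 9 x^{2} + 50 x + 8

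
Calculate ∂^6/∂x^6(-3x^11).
- 997920 x^{5}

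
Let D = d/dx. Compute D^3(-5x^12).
- 6600 x^{9}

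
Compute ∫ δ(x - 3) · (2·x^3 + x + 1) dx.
58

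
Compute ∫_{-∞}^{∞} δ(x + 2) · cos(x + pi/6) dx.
\sin{\left(\frac{\pi}{3} + 2 \right)}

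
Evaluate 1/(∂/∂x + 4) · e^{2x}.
\frac{e^{2 x}}{6}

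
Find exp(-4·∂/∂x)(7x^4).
7 x^{4} - 112 x^{3} + 672 x^{2} - 1792 x + 1792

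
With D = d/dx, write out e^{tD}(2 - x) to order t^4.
- t - x + 2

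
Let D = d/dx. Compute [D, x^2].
2 x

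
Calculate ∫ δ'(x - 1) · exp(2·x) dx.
- 2 e^{2}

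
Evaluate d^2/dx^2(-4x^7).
- 168 x^{5}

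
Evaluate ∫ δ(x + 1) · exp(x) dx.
e^{-1}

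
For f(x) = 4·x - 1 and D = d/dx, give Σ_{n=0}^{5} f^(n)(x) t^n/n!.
4 t + 4 x - 1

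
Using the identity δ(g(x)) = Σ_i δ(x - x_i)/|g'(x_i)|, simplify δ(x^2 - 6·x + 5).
\frac{\delta(x - 5) + \delta(x - 1)}{4}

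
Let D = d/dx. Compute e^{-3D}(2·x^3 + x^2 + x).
2 x^{3} - 17 x^{2} + 49 x - 48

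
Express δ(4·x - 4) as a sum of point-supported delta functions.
\frac{\delta(x - 1)}{4}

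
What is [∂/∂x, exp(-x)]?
- e^{- x}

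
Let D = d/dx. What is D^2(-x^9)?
- 72 x^{7}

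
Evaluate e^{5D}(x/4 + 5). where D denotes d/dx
\frac{x}{4} + \frac{25}{4}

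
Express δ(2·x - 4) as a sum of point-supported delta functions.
\frac{\delta(x - 2)}{2}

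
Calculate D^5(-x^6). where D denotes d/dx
- 720 x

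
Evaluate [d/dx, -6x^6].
- 36 x^{5}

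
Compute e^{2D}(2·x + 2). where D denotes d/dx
2 x + 6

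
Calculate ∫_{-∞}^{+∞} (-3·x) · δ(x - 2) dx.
-6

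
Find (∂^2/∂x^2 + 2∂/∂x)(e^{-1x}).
- e^{- x}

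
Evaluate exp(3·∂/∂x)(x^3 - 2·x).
x^{3} + 9 x^{2} + 25 x + 21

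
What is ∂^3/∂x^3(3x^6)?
360 x^{3}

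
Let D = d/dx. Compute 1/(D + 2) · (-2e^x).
- \frac{2 e^{x}}{3}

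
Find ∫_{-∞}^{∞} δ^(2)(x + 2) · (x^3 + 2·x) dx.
-12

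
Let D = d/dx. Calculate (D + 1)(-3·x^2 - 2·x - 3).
- 3 x^{2} - 8 x - 5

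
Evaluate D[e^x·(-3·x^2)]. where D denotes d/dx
3 x \left(- x - 2\right) e^{x}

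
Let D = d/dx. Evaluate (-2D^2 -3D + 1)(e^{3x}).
- 26 e^{3 x}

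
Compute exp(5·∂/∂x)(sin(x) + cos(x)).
\sqrt{2} \sin{\left(x + \frac{\pi}{4} + 5 \right)}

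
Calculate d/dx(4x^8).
32 x^{7}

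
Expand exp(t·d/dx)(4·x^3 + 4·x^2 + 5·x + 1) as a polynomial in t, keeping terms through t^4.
4 t^{3} + t^{2} \left(12 x + 4\right) + t \left(12 x^{2} + 8 x + 5\right) + 4 x^{3} + 4 x^{2} + 5 x + 1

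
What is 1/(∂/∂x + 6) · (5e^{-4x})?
\frac{5 e^{- 4 x}}{2}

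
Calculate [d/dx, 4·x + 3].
4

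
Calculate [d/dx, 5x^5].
25 x^{4}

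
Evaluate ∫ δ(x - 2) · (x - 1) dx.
1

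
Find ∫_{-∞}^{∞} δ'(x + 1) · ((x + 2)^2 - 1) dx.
-2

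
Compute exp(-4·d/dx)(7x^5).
7 x^{5} - 140 x^{4} + 1120 x^{3} - 4480 x^{2} + 8960 x - 7168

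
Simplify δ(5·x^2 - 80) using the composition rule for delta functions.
\frac{\delta(x - 4) + \delta(x + 4)}{40}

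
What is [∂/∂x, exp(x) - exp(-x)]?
2 \cosh{\left(x \right)}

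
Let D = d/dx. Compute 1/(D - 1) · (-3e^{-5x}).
\frac{e^{- 5 x}}{2}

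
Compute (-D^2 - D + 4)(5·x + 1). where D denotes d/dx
20 x - 1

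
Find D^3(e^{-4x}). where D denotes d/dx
- 64 e^{- 4 x}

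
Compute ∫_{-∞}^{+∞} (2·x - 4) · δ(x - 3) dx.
2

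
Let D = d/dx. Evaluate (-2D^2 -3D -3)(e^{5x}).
- 68 e^{5 x}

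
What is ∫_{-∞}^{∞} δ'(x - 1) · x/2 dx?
- \frac{1}{2}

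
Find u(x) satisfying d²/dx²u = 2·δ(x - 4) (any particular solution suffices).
|x - 4|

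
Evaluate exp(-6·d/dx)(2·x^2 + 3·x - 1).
2 x^{2} - 21 x + 53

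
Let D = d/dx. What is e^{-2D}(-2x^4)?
- 2 x^{4} + 16 x^{3} - 48 x^{2} + 64 x - 32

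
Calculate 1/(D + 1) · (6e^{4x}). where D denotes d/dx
\frac{6 e^{4 x}}{5}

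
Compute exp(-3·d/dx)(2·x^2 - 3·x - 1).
2 x^{2} - 15 x + 26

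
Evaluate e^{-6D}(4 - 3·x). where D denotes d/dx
22 - 3 x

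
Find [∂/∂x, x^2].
2 x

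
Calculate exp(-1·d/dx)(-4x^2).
- 4 x^{2} + 8 x - 4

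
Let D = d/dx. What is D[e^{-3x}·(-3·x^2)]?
3 x \left(3 x - 2\right) e^{- 3 x}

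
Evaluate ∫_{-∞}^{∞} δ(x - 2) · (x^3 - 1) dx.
7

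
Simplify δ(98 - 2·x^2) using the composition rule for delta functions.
\frac{\delta(x - 7) + \delta(x + 7)}{28}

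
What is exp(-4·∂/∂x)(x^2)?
x^{2} - 8 x + 16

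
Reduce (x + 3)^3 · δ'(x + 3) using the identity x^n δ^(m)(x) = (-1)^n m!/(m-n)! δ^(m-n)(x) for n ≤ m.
0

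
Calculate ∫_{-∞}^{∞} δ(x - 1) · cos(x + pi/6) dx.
\cos{\left(\frac{\pi}{6} + 1 \right)}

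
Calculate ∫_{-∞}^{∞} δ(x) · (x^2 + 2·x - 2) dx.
-2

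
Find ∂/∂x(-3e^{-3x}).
9 e^{- 3 x}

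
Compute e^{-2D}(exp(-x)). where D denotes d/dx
e^{2 - x}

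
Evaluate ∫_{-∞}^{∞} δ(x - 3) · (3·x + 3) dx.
12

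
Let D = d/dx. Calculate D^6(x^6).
720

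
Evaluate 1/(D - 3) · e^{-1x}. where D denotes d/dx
- \frac{e^{- x}}{4}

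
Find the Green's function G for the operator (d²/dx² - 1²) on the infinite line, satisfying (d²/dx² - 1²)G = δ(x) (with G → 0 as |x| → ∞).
-\frac{e^{-|x|}}{2}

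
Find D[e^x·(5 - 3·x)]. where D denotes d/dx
\left(2 - 3 x\right) e^{x}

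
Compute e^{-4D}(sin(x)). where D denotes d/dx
\sin{\left(x - 4 \right)}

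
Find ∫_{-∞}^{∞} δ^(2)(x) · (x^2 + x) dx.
2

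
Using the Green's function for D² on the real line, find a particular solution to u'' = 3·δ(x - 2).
\frac{3|x - 2|}{2}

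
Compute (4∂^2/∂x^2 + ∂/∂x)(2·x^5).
10 x^{3} \left(x + 16\right)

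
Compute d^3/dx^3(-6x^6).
- 720 x^{3}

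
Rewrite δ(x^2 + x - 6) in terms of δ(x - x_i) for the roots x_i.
\frac{\delta(x + 3) + \delta(x - 2)}{5}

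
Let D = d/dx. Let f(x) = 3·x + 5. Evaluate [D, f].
3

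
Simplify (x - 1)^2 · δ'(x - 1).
0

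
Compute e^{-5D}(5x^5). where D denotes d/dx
5 x^{5} - 125 x^{4} + 1250 x^{3} - 6250 x^{2} + 15625 x - 15625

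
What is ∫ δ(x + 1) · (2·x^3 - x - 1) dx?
-2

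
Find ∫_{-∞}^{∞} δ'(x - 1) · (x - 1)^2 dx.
0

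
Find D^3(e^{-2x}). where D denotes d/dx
- 8 e^{- 2 x}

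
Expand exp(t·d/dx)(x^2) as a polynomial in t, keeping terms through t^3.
t^{2} + 2 t x + x^{2}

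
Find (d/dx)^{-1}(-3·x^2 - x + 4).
- x^{3} - \frac{x^{2}}{2} + 4 x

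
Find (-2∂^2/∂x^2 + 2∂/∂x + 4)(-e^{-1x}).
0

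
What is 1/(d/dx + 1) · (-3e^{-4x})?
e^{- 4 x}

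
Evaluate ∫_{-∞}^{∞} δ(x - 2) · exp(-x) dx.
e^{-2}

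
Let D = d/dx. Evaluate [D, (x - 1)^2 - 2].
2 x - 2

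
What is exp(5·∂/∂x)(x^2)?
x^{2} + 10 x + 25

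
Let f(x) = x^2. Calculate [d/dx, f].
2 x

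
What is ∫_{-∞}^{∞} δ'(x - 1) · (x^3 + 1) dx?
-3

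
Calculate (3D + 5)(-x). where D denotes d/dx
- 5 x - 3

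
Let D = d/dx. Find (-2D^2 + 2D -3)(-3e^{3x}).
45 e^{3 x}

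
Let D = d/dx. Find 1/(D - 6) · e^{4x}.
- \frac{e^{4 x}}{2}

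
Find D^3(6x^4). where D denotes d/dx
144 x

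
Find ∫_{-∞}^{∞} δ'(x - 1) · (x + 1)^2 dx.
-4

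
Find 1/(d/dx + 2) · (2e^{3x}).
\frac{2 e^{3 x}}{5}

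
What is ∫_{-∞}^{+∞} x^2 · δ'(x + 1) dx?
2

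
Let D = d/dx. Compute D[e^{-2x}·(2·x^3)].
x^{2} \left(6 - 4 x\right) e^{- 2 x}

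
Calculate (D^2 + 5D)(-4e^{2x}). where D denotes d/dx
- 56 e^{2 x}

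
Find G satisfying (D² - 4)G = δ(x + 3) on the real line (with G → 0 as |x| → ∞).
-\frac{e^{-2|x + 3|}}{4}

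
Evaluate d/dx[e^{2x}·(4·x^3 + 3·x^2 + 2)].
\left(8 x^{3} + 18 x^{2} + 6 x + 4\right) e^{2 x}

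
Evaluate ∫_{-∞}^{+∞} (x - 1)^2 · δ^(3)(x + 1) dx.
0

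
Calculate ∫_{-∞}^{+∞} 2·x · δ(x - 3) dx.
6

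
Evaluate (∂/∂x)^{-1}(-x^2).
- \frac{x^{3}}{3}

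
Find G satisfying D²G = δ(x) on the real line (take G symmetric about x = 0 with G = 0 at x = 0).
\frac{|x|}{2}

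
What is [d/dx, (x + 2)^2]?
2 x + 4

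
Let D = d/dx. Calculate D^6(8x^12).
5322240 x^{6}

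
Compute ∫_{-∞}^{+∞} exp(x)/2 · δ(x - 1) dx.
\frac{e}{2}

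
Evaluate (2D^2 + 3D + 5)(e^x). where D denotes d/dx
10 e^{x}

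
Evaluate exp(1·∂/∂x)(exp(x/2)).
e^{\frac{x}{2} + \frac{1}{2}}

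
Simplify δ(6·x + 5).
\frac{\delta(x + 5/6)}{6}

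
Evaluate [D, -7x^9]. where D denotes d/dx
- 63 x^{8}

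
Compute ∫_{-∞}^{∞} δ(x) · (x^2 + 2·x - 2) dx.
-2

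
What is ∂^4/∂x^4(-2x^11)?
- 15840 x^{7}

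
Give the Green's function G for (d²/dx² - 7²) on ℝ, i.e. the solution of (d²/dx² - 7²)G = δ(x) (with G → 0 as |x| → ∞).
-\frac{e^{-7|x|}}{14}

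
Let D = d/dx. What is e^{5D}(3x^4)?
3 x^{4} + 60 x^{3} + 450 x^{2} + 1500 x + 1875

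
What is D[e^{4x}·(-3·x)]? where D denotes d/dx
\left(- 12 x - 3\right) e^{4 x}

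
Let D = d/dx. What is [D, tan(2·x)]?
\frac{2}{\cos^{2}{\left(2 x \right)}}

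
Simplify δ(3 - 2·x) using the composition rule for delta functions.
\frac{\delta(x - 3/2)}{2}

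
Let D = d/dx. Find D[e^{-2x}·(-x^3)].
x^{2} \left(2 x - 3\right) e^{- 2 x}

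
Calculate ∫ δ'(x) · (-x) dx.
1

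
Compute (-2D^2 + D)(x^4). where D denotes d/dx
4 x^{2} \left(x - 6\right)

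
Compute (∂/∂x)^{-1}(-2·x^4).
- \frac{2 x^{5}}{5}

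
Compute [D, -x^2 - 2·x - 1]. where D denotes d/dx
- 2 x - 2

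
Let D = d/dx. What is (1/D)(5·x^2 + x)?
\frac{5 x^{3}}{3} + \frac{x^{2}}{2}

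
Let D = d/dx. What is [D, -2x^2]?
- 4 x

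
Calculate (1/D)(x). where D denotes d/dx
\frac{x^{2}}{2}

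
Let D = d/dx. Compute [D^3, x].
3D^{2}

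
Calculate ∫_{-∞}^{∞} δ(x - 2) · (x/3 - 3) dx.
- \frac{7}{3}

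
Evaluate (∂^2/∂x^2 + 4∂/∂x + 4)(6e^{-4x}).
24 e^{- 4 x}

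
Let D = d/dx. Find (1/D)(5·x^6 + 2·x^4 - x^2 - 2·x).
\frac{5 x^{7}}{7} + \frac{2 x^{5}}{5} - \frac{x^{3}}{3} - x^{2}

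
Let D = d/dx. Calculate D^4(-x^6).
- 360 x^{2}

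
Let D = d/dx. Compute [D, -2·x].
-2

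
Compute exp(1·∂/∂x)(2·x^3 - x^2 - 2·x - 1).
2 x^{3} + 5 x^{2} + 2 x - 2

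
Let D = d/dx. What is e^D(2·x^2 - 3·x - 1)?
2 x^{2} + x - 2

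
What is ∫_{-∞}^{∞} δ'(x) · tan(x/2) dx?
- \frac{1}{2}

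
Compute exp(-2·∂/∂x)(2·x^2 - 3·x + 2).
2 x^{2} - 11 x + 16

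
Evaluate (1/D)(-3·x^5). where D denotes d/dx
- \frac{x^{6}}{2}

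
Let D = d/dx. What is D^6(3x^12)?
1995840 x^{6}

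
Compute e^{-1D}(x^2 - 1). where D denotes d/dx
x \left(x - 2\right)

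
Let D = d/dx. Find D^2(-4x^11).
- 440 x^{9}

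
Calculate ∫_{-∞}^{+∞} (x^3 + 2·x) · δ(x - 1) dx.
3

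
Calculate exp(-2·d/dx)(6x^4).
6 x^{4} - 48 x^{3} + 144 x^{2} - 192 x + 96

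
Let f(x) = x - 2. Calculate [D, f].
1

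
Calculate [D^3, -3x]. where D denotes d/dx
-9D^{2}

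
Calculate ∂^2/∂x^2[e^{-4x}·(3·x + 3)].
24 \left(2 x + 1\right) e^{- 4 x}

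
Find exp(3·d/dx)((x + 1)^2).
x^{2} + 8 x + 16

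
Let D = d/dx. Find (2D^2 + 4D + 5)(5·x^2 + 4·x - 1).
25 x^{2} + 60 x + 31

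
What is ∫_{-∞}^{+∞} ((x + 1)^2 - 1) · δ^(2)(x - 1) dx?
2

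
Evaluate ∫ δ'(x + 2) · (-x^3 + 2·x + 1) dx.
10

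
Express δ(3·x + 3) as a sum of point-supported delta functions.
\frac{\delta(x + 1)}{3}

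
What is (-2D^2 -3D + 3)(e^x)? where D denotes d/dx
- 2 e^{x}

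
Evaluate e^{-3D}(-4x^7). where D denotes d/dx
- 4 x^{7} + 84 x^{6} - 756 x^{5} + 3780 x^{4} - 11340 x^{3} + 20412 x^{2} - 20412 x + 8748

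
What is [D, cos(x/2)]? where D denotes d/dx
- \frac{\sin{\left(\frac{x}{2} \right)}}{2}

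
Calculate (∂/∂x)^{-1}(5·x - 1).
\frac{5 x^{2}}{2} - x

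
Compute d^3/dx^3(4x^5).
240 x^{2}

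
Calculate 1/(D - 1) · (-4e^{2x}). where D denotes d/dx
- 4 e^{2 x}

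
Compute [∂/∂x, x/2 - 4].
\frac{1}{2}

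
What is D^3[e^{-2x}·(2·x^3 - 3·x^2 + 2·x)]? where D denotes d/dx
8 \left(- 2 x^{3} + 12 x^{2} - 20 x + 9\right) e^{- 2 x}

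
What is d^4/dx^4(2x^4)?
48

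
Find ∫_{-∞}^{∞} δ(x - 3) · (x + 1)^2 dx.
16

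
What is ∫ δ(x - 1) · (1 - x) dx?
0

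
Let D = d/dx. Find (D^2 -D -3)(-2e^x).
6 e^{x}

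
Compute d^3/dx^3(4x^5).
240 x^{2}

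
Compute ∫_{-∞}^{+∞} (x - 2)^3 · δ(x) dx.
-8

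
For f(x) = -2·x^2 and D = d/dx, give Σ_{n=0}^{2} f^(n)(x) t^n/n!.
- 2 t^{2} - 4 t x - 2 x^{2}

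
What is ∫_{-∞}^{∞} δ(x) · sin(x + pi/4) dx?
\frac{\sqrt{2}}{2}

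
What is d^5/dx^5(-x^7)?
- 2520 x^{2}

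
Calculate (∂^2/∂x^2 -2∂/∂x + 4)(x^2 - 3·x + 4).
4 x^{2} - 16 x + 24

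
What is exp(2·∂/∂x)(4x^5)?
4 x^{5} + 40 x^{4} + 160 x^{3} + 320 x^{2} + 320 x + 128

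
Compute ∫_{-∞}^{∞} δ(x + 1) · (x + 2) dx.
1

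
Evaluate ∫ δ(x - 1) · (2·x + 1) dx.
3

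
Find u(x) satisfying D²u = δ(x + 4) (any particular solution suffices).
\frac{|x + 4|}{2}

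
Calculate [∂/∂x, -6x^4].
- 24 x^{3}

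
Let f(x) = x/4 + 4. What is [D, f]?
\frac{1}{4}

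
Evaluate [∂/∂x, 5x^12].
60 x^{11}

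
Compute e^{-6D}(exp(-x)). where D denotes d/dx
e^{6 - x}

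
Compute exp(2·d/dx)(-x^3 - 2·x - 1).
- x^{3} - 6 x^{2} - 14 x - 13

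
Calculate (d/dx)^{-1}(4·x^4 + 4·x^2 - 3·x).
\frac{4 x^{5}}{5} + \frac{4 x^{3}}{3} - \frac{3 x^{2}}{2}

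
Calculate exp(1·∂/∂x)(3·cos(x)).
3 \cos{\left(x + 1 \right)}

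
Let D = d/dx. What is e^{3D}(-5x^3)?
- 5 x^{3} - 45 x^{2} - 135 x - 135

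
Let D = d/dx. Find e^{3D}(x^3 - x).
x^{3} + 9 x^{2} + 26 x + 24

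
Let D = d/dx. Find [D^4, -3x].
-12D^{3}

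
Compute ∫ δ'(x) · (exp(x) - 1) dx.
-1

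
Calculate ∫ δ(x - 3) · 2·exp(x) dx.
2 e^{3}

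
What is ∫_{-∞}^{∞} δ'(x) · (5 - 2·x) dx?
2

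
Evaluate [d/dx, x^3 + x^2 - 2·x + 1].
3 x^{2} + 2 x - 2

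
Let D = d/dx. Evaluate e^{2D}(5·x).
5 x + 10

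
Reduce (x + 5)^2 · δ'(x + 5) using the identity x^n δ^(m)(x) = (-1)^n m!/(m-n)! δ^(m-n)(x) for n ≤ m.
0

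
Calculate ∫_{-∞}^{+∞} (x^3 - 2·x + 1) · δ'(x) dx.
2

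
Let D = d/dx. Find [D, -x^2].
- 2 x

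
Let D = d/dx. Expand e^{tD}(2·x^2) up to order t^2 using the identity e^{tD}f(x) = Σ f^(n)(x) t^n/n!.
2 t^{2} + 4 t x + 2 x^{2}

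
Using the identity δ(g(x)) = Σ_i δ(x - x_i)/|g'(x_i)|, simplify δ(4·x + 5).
\frac{\delta(x + 5/4)}{4}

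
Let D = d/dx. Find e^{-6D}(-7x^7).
- 7 x^{7} + 294 x^{6} - 5292 x^{5} + 52920 x^{4} - 317520 x^{3} + 1143072 x^{2} - 2286144 x + 1959552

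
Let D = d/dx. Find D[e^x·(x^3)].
x^{2} \left(x + 3\right) e^{x}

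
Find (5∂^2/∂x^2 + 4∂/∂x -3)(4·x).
16 - 12 x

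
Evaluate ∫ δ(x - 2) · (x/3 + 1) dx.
\frac{5}{3}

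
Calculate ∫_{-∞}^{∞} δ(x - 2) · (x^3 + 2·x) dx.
12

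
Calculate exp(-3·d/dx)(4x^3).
4 x^{3} - 36 x^{2} + 108 x - 108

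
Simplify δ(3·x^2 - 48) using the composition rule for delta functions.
\frac{\delta(x - 4) + \delta(x + 4)}{24}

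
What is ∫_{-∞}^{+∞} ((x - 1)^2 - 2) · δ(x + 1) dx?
2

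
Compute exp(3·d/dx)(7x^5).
7 x^{5} + 105 x^{4} + 630 x^{3} + 1890 x^{2} + 2835 x + 1701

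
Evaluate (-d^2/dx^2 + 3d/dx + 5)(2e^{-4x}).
- 46 e^{- 4 x}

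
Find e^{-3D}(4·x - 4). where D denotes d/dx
4 x - 16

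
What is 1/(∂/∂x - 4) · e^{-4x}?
- \frac{e^{- 4 x}}{8}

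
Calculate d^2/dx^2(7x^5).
140 x^{3}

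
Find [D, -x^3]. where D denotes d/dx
- 3 x^{2}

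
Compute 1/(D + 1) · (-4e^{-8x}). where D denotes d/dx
\frac{4 e^{- 8 x}}{7}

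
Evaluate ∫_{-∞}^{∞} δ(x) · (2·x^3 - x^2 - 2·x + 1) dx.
1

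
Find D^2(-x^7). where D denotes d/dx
- 42 x^{5}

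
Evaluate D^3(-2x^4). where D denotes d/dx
- 48 x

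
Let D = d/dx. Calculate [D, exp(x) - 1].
e^{x}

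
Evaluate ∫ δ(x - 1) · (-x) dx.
-1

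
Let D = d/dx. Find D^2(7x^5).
140 x^{3}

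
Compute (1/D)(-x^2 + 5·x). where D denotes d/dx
- \frac{x^{3}}{3} + \frac{5 x^{2}}{2}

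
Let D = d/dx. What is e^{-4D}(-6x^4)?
- 6 x^{4} + 96 x^{3} - 576 x^{2} + 1536 x - 1536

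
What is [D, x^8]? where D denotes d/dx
8 x^{7}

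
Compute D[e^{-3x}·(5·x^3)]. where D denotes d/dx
15 x^{2} \left(1 - x\right) e^{- 3 x}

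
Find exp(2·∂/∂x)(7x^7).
7 x^{7} + 98 x^{6} + 588 x^{5} + 1960 x^{4} + 3920 x^{3} + 4704 x^{2} + 3136 x + 896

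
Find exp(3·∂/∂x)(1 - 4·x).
- 4 x - 11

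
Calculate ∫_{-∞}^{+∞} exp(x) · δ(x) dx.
1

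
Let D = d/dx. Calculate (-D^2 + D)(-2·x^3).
6 x \left(2 - x\right)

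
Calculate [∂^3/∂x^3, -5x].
-15\frac{d^{2}}{dx^{2}}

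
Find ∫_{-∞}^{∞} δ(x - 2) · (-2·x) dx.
-4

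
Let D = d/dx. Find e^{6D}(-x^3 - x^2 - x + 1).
- x^{3} - 19 x^{2} - 121 x - 257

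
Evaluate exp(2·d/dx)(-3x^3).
- 3 x^{3} - 18 x^{2} - 36 x - 24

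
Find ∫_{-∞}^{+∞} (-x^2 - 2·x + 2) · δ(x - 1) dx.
-1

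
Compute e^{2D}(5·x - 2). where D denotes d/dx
5 x + 8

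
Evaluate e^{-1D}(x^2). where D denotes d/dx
x^{2} - 2 x + 1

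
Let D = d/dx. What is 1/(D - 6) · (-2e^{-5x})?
\frac{2 e^{- 5 x}}{11}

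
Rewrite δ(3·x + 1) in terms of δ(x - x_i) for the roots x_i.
\frac{\delta(x + 1/3)}{3}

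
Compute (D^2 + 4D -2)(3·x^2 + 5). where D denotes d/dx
- 6 x^{2} + 24 x - 4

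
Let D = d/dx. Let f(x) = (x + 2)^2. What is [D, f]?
2 x + 4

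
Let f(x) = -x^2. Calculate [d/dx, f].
- 2 x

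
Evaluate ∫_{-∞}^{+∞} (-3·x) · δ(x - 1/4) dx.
- \frac{3}{4}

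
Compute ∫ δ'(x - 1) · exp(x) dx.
- e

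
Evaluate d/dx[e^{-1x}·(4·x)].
4 \left(1 - x\right) e^{- x}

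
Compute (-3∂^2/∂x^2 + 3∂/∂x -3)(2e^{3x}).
- 42 e^{3 x}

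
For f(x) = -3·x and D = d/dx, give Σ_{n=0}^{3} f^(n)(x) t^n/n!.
- 3 t - 3 x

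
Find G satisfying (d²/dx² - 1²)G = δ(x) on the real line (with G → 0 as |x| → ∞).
-\frac{e^{-|x|}}{2}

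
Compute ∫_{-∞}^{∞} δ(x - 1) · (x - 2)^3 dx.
-1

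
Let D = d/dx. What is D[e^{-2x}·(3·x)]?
3 \left(1 - 2 x\right) e^{- 2 x}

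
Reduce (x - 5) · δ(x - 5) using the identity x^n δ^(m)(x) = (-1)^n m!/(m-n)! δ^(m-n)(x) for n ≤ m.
0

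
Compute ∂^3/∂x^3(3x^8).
1008 x^{5}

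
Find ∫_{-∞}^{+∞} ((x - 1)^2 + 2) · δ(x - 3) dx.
6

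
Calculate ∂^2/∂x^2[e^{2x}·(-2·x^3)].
- 4 x \left(2 x^{2} + 6 x + 3\right) e^{2 x}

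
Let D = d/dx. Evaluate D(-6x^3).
- 18 x^{2}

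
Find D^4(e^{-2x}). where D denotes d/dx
16 e^{- 2 x}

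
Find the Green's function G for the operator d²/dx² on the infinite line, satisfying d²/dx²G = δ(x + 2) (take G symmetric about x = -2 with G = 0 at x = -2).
\frac{|x + 2|}{2}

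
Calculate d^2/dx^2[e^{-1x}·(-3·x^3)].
3 x \left(- x^{2} + 6 x - 6\right) e^{- x}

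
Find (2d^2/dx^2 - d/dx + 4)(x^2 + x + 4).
4 x^{2} + 2 x + 19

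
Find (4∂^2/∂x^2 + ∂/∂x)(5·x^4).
20 x^{2} \left(x + 12\right)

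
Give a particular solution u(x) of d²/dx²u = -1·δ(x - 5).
-\frac{|x - 5|}{2}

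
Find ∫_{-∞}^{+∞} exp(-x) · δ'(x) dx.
1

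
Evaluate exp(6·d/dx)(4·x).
4 x + 24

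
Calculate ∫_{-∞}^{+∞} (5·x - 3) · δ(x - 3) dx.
12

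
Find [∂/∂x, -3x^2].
- 6 x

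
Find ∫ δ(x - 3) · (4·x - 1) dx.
11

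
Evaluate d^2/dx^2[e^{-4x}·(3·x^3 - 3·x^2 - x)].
2 \left(24 x^{3} - 60 x^{2} + 25 x + 1\right) e^{- 4 x}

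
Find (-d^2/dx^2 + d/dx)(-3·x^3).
9 x \left(2 - x\right)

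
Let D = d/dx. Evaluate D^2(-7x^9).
- 504 x^{7}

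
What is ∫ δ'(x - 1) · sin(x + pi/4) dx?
- \cos{\left(\frac{\pi}{4} + 1 \right)}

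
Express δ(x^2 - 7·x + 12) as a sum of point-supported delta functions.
\frac{\delta(x - 4) + \delta(x - 3)}{1}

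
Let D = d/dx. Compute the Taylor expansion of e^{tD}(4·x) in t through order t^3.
4 t + 4 x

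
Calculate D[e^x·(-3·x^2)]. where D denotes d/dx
3 x \left(- x - 2\right) e^{x}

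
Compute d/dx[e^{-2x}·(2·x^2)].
4 x \left(1 - x\right) e^{- 2 x}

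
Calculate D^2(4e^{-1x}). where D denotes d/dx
4 e^{- x}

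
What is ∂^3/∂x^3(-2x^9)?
- 1008 x^{6}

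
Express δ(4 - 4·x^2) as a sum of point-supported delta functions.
\frac{\delta(x - 1) + \delta(x + 1)}{8}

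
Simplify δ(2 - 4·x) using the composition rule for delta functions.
\frac{\delta(x - 1/2)}{4}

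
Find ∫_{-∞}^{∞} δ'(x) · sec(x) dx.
0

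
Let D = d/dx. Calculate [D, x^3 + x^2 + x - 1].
3 x^{2} + 2 x + 1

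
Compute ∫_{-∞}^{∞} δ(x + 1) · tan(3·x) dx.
- \tan{\left(3 \right)}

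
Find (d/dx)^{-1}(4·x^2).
\frac{4 x^{3}}{3}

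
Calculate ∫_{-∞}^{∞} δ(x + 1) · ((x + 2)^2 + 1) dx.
2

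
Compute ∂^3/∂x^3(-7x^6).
- 840 x^{3}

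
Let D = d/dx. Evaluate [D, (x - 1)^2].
2 x - 2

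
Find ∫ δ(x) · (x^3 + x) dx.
0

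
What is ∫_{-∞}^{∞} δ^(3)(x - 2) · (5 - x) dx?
0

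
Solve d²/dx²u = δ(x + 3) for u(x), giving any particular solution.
\frac{|x + 3|}{2}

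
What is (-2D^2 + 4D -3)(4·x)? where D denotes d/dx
16 - 12 x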